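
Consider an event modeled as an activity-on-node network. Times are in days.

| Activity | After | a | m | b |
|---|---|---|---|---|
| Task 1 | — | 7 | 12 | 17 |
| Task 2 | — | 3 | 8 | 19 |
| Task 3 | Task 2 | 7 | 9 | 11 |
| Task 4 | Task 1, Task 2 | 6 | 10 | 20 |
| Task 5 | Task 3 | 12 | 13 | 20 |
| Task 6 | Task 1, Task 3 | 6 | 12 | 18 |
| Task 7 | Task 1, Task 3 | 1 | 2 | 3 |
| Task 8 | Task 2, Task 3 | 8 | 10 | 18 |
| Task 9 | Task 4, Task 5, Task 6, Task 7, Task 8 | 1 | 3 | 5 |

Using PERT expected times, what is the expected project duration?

te_Task 1 = (7 + 4·12 + 17)/6 = 72/6 = 12
te_Task 2 = (3 + 4·8 + 19)/6 = 54/6 = 9
te_Task 3 = (7 + 4·9 + 11)/6 = 54/6 = 9
te_Task 4 = (6 + 4·10 + 20)/6 = 66/6 = 11
te_Task 5 = (12 + 4·13 + 20)/6 = 84/6 = 14
te_Task 6 = (6 + 4·12 + 18)/6 = 72/6 = 12
te_Task 7 = (1 + 4·2 + 3)/6 = 12/6 = 2
te_Task 8 = (8 + 4·10 + 18)/6 = 66/6 = 11
te_Task 9 = (1 + 4·3 + 5)/6 = 18/6 = 3

Forward pass:
ES_Task 1 = 0; EF_Task 1 = 12
ES_Task 2 = 0; EF_Task 2 = 9
ES_Task 3 = 9; EF_Task 3 = 9+9 = 18
ES_Task 4 = max(EF_Task 1=12, EF_Task 2=9) = 12; EF_Task 4 = 12+11 = 23
ES_Task 5 = 18; EF_Task 5 = 18+14 = 32
ES_Task 6 = max(EF_Task 1=12, EF_Task 3=18) = 18; EF_Task 6 = 18+12 = 30
ES_Task 7 = max(EF_Task 1=12, EF_Task 3=18) = 18; EF_Task 7 = 18+2 = 20
ES_Task 8 = max(EF_Task 2=9, EF_Task 3=18) = 18; EF_Task 8 = 18+11 = 29
ES_Task 9 = max(EF_Task 4=23, EF_Task 5=32, EF_Task 6=30, EF_Task 7=20, EF_Task 8=29) = 32; EF_Task 9 = 32+3 = 35
Expected project duration μ = 35 days. Critical path: Task 2 → Task 3 → Task 5 → Task 9.

35 days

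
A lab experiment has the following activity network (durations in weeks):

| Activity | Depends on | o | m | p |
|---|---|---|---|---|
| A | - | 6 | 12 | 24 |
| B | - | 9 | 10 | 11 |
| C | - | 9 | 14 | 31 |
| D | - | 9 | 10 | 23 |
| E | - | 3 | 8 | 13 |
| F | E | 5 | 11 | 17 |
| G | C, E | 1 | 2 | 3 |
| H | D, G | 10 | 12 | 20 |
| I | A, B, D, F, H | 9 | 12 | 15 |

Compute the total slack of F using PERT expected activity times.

12 weeks

te_A = (6 + 4·12 + 24)/6 = 78/6 = 13
te_B = (9 + 4·10 + 11)/6 = 60/6 = 10
te_C = (9 + 4·14 + 31)/6 = 96/6 = 16
te_D = (9 + 4·10 + 23)/6 = 72/6 = 12
te_E = (3 + 4·8 + 13)/6 = 48/6 = 8
te_F = (5 + 4·11 + 17)/6 = 66/6 = 11
te_G = (1 + 4·2 + 3)/6 = 12/6 = 2
te_H = (10 + 4·12 + 20)/6 = 78/6 = 13
te_I = (9 + 4·12 + 15)/6 = 72/6 = 12

Forward pass:
ES_A = 0; EF_A = 13
ES_B = 0; EF_B = 10
ES_C = 0; EF_C = 16
ES_D = 0; EF_D = 12
ES_E = 0; EF_E = 8
ES_F = 8; EF_F = 8+11 = 19
ES_G = max(EF_C=16, EF_E=8) = 16; EF_G = 16+2 = 18
ES_H = max(EF_D=12, EF_G=18) = 18; EF_H = 18+13 = 31
ES_I = max(EF_A=13, EF_B=10, EF_D=12, EF_F=19, EF_H=31) = 31; EF_I = 31+12 = 43
Expected project duration μ = 43 weeks. Critical path: C → G → H → I.

Backward pass:
LF_I = 43; LS_I = 43−12 = 31
LF_H = LS_I = 31; LS_H = 31−13 = 18
LF_G = LS_H = 18; LS_G = 18−2 = 16
LF_F = LS_I = 31; LS_F = 31−11 = 20
LF_E = min(LS_F=20, LS_G=16) = 16; LS_E = 16−8 = 8
LF_D = min(LS_H=18, LS_I=31) = 18; LS_D = 18−12 = 6
LF_C = LS_G = 16; LS_C = 16−16 = 0
LF_B = LS_I = 31; LS_B = 31−10 = 21
LF_A = LS_I = 31; LS_A = 31−13 = 18
Slack_F = LS_F − ES_F = 20 − 8 = 12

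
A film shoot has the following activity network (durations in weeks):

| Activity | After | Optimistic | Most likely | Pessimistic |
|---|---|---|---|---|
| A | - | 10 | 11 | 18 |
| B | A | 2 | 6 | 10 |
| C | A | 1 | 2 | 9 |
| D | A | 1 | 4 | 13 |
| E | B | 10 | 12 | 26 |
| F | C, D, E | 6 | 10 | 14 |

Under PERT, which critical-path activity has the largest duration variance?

te_A = (10 + 4·11 + 18)/6 = 72/6 = 12; σ²_A = ((18−10)/6)² = 1.778
te_B = (2 + 4·6 + 10)/6 = 36/6 = 6; σ²_B = ((10−2)/6)² = 1.778
te_C = (1 + 4·2 + 9)/6 = 18/6 = 3; σ²_C = ((9−1)/6)² = 1.778
te_D = (1 + 4·4 + 13)/6 = 30/6 = 5; σ²_D = ((13−1)/6)² = 4.000
te_E = (10 + 4·12 + 26)/6 = 84/6 = 14; σ²_E = ((26−10)/6)² = 7.111
te_F = (6 + 4·10 + 14)/6 = 60/6 = 10; σ²_F = ((14−6)/6)² = 1.778

Forward pass:
ES_A = 0; EF_A = 12
ES_B = 12; EF_B = 12+6 = 18
ES_C = 12; EF_C = 12+3 = 15
ES_D = 12; EF_D = 12+5 = 17
ES_E = 18; EF_E = 18+14 = 32
ES_F = max(EF_C=15, EF_D=17, EF_E=32) = 32; EF_F = 32+10 = 42
Expected project duration μ = 42 weeks. Critical path: A → B → E → F.

Variances on critical path: σ²_A=1.778, σ²_B=1.778, σ²_E=7.111, σ²_F=1.778.
Largest is σ²_E = 7.111.

E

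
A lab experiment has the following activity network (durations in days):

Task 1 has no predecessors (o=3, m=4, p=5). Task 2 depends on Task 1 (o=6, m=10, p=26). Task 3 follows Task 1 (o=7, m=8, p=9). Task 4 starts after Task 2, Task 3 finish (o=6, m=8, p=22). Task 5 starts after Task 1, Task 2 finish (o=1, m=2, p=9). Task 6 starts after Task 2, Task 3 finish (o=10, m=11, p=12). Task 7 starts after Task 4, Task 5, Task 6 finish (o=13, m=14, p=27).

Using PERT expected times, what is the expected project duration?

43 days

te_Task 1 = (3 + 4·4 + 5)/6 = 24/6 = 4
te_Task 2 = (6 + 4·10 + 26)/6 = 72/6 = 12
te_Task 3 = (7 + 4·8 + 9)/6 = 48/6 = 8
te_Task 4 = (6 + 4·8 + 22)/6 = 60/6 = 10
te_Task 5 = (1 + 4·2 + 9)/6 = 18/6 = 3
te_Task 6 = (10 + 4·11 + 12)/6 = 66/6 = 11
te_Task 7 = (13 + 4·14 + 27)/6 = 96/6 = 16

Forward pass:
ES_Task 1 = 0; EF_Task 1 = 4
ES_Task 2 = 4; EF_Task 2 = 4+12 = 16
ES_Task 3 = 4; EF_Task 3 = 4+8 = 12
ES_Task 4 = max(EF_Task 2=16, EF_Task 3=12) = 16; EF_Task 4 = 16+10 = 26
ES_Task 5 = max(EF_Task 1=4, EF_Task 2=16) = 16; EF_Task 5 = 16+3 = 19
ES_Task 6 = max(EF_Task 2=16, EF_Task 3=12) = 16; EF_Task 6 = 16+11 = 27
ES_Task 7 = max(EF_Task 4=26, EF_Task 5=19, EF_Task 6=27) = 27; EF_Task 7 = 27+16 = 43
Expected project duration μ = 43 days. Critical path: Task 1 → Task 2 → Task 6 → Task 7.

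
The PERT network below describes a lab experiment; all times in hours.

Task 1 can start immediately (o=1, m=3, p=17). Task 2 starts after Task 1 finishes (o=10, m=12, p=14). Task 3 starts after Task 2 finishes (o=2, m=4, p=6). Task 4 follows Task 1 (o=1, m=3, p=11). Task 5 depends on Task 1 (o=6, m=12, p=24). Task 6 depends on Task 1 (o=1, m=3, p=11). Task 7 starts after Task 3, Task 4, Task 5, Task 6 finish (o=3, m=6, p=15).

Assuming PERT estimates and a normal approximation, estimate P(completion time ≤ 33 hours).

0.926

te_Task 1 = (1 + 4·3 + 17)/6 = 30/6 = 5; σ²_Task 1 = ((17−1)/6)² = 7.111
te_Task 2 = (10 + 4·12 + 14)/6 = 72/6 = 12; σ²_Task 2 = ((14−10)/6)² = 0.444
te_Task 3 = (2 + 4·4 + 6)/6 = 24/6 = 4; σ²_Task 3 = ((6−2)/6)² = 0.444
te_Task 4 = (1 + 4·3 + 11)/6 = 24/6 = 4; σ²_Task 4 = ((11−1)/6)² = 2.778
te_Task 5 = (6 + 4·12 + 24)/6 = 78/6 = 13; σ²_Task 5 = ((24−6)/6)² = 9.000
te_Task 6 = (1 + 4·3 + 11)/6 = 24/6 = 4; σ²_Task 6 = ((11−1)/6)² = 2.778
te_Task 7 = (3 + 4·6 + 15)/6 = 42/6 = 7; σ²_Task 7 = ((15−3)/6)² = 4.000

Forward pass:
ES_Task 1 = 0; EF_Task 1 = 5
ES_Task 2 = 5; EF_Task 2 = 5+12 = 17
ES_Task 3 = 17; EF_Task 3 = 17+4 = 21
ES_Task 4 = 5; EF_Task 4 = 5+4 = 9
ES_Task 5 = 5; EF_Task 5 = 5+13 = 18
ES_Task 6 = 5; EF_Task 6 = 5+4 = 9
ES_Task 7 = max(EF_Task 3=21, EF_Task 4=9, EF_Task 5=18, EF_Task 6=9) = 21; EF_Task 7 = 21+7 = 28
Expected project duration μ = 28 hours. Critical path: Task 1 → Task 2 → Task 3 → Task 7.

Variance along critical path = 7.111 + 0.444 + 0.444 + 4.000 = 12.000; σ = √12.000 = 3.464 hours.
Z = (33 − 28) / 3.464 = 1.443
P(T ≤ 33) = Φ(1.443) ≈ 0.926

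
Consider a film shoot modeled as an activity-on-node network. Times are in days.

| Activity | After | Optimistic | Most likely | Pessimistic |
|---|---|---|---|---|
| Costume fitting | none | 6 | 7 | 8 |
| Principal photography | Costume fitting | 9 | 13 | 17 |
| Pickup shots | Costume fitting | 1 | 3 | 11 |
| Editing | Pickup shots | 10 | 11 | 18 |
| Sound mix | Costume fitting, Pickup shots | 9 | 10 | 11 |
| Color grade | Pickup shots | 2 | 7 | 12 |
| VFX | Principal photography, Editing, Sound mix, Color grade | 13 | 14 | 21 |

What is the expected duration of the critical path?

38 days

te_Costume fitting = (6 + 4·7 + 8)/6 = 42/6 = 7
te_Principal photography = (9 + 4·13 + 17)/6 = 78/6 = 13
te_Pickup shots = (1 + 4·3 + 11)/6 = 24/6 = 4
te_Editing = (10 + 4·11 + 18)/6 = 72/6 = 12
te_Sound mix = (9 + 4·10 + 11)/6 = 60/6 = 10
te_Color grade = (2 + 4·7 + 12)/6 = 42/6 = 7
te_VFX = (13 + 4·14 + 21)/6 = 90/6 = 15

Forward pass:
ES_Costume fitting = 0; EF_Costume fitting = 7
ES_Principal photography = 7; EF_Principal photography = 7+13 = 20
ES_Pickup shots = 7; EF_Pickup shots = 7+4 = 11
ES_Editing = 11; EF_Editing = 11+12 = 23
ES_Sound mix = max(EF_Costume fitting=7, EF_Pickup shots=11) = 11; EF_Sound mix = 11+10 = 21
ES_Color grade = 11; EF_Color grade = 11+7 = 18
ES_VFX = max(EF_Principal photography=20, EF_Editing=23, EF_Sound mix=21, EF_Color grade=18) = 23; EF_VFX = 23+15 = 38
Expected project duration μ = 38 days. Critical path: Costume fitting → Pickup shots → Editing → VFX.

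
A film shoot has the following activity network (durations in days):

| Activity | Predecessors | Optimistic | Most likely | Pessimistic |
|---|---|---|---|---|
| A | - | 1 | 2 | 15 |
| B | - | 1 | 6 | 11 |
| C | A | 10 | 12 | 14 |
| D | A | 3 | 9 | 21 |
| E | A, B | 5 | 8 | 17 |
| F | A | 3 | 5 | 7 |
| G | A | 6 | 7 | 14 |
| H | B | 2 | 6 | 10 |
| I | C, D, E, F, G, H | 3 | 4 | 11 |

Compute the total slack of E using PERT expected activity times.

te_A = (1 + 4·2 + 15)/6 = 24/6 = 4
te_B = (1 + 4·6 + 11)/6 = 36/6 = 6
te_C = (10 + 4·12 + 14)/6 = 72/6 = 12
te_D = (3 + 4·9 + 21)/6 = 60/6 = 10
te_E = (5 + 4·8 + 17)/6 = 54/6 = 9
te_F = (3 + 4·5 + 7)/6 = 30/6 = 5
te_G = (6 + 4·7 + 14)/6 = 48/6 = 8
te_H = (2 + 4·6 + 10)/6 = 36/6 = 6
te_I = (3 + 4·4 + 11)/6 = 30/6 = 5

Forward pass:
ES_A = 0; EF_A = 4
ES_B = 0; EF_B = 6
ES_C = 4; EF_C = 4+12 = 16
ES_D = 4; EF_D = 4+10 = 14
ES_E = max(EF_A=4, EF_B=6) = 6; EF_E = 6+9 = 15
ES_F = 4; EF_F = 4+5 = 9
ES_G = 4; EF_G = 4+8 = 12
ES_H = 6; EF_H = 6+6 = 12
ES_I = max(EF_C=16, EF_D=14, EF_E=15, EF_F=9, EF_G=12, EF_H=12) = 16; EF_I = 16+5 = 21
Expected project duration μ = 21 days. Critical path: A → C → I.

Backward pass:
LF_I = 21; LS_I = 21−5 = 16
LF_H = LS_I = 16; LS_H = 16−6 = 10
LF_G = LS_I = 16; LS_G = 16−8 = 8
LF_F = LS_I = 16; LS_F = 16−5 = 11
LF_E = LS_I = 16; LS_E = 16−9 = 7
LF_D = LS_I = 16; LS_D = 16−10 = 6
LF_C = LS_I = 16; LS_C = 16−12 = 4
LF_B = min(LS_E=7, LS_H=10) = 7; LS_B = 7−6 = 1
LF_A = min(LS_C=4, LS_D=6, LS_E=7, LS_F=11, LS_G=8) = 4; LS_A = 4−4 = 0
Slack_E = LS_E − ES_E = 7 − 6 = 1

1 days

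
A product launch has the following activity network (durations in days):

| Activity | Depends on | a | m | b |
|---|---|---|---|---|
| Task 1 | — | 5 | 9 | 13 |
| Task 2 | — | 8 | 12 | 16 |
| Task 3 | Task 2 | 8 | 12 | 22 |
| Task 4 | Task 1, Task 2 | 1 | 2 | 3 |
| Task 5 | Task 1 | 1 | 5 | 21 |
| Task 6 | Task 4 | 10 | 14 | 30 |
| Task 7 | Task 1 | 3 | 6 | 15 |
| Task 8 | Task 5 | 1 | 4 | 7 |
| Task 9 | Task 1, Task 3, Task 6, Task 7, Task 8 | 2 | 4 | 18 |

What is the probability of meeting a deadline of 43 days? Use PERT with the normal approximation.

te_Task 1 = (5 + 4·9 + 13)/6 = 54/6 = 9; σ²_Task 1 = ((13−5)/6)² = 1.778
te_Task 2 = (8 + 4·12 + 16)/6 = 72/6 = 12; σ²_Task 2 = ((16−8)/6)² = 1.778
te_Task 3 = (8 + 4·12 + 22)/6 = 78/6 = 13; σ²_Task 3 = ((22−8)/6)² = 5.444
te_Task 4 = (1 + 4·2 + 3)/6 = 12/6 = 2; σ²_Task 4 = ((3−1)/6)² = 0.111
te_Task 5 = (1 + 4·5 + 21)/6 = 42/6 = 7; σ²_Task 5 = ((21−1)/6)² = 11.111
te_Task 6 = (10 + 4·14 + 30)/6 = 96/6 = 16; σ²_Task 6 = ((30−10)/6)² = 11.111
te_Task 7 = (3 + 4·6 + 15)/6 = 42/6 = 7; σ²_Task 7 = ((15−3)/6)² = 4.000
te_Task 8 = (1 + 4·4 + 7)/6 = 24/6 = 4; σ²_Task 8 = ((7−1)/6)² = 1.000
te_Task 9 = (2 + 4·4 + 18)/6 = 36/6 = 6; σ²_Task 9 = ((18−2)/6)² = 7.111

Forward pass:
ES_Task 1 = 0; EF_Task 1 = 9
ES_Task 2 = 0; EF_Task 2 = 12
ES_Task 3 = 12; EF_Task 3 = 12+13 = 25
ES_Task 4 = max(EF_Task 1=9, EF_Task 2=12) = 12; EF_Task 4 = 12+2 = 14
ES_Task 5 = 9; EF_Task 5 = 9+7 = 16
ES_Task 6 = 14; EF_Task 6 = 14+16 = 30
ES_Task 7 = 9; EF_Task 7 = 9+7 = 16
ES_Task 8 = 16; EF_Task 8 = 16+4 = 20
ES_Task 9 = max(EF_Task 1=9, EF_Task 3=25, EF_Task 6=30, EF_Task 7=16, EF_Task 8=20) = 30; EF_Task 9 = 30+6 = 36
Expected project duration μ = 36 days. Critical path: Task 2 → Task 4 → Task 6 → Task 9.

Variance along critical path = 1.778 + 0.111 + 11.111 + 7.111 = 20.111; σ = √20.111 = 4.485 days.
Z = (43 − 36) / 4.485 = 1.561
P(T ≤ 43) = Φ(1.561) ≈ 0.941

0.941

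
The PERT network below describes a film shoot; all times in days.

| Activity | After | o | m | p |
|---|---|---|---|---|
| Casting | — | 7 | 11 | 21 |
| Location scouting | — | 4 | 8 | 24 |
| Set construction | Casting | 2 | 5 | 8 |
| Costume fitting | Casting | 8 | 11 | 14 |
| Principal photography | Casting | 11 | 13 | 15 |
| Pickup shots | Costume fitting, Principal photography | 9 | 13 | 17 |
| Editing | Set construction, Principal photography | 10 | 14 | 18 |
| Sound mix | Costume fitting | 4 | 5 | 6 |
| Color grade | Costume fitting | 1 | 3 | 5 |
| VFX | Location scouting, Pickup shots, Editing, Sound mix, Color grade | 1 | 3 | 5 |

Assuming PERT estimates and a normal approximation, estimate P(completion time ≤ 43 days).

0.637

te_Casting = (7 + 4·11 + 21)/6 = 72/6 = 12; σ²_Casting = ((21−7)/6)² = 5.444
te_Location scouting = (4 + 4·8 + 24)/6 = 60/6 = 10; σ²_Location scouting = ((24−4)/6)² = 11.111
te_Set construction = (2 + 4·5 + 8)/6 = 30/6 = 5; σ²_Set construction = ((8−2)/6)² = 1.000
te_Costume fitting = (8 + 4·11 + 14)/6 = 66/6 = 11; σ²_Costume fitting = ((14−8)/6)² = 1.000
te_Principal photography = (11 + 4·13 + 15)/6 = 78/6 = 13; σ²_Principal photography = ((15−11)/6)² = 0.444
te_Pickup shots = (9 + 4·13 + 17)/6 = 78/6 = 13; σ²_Pickup shots = ((17−9)/6)² = 1.778
te_Editing = (10 + 4·14 + 18)/6 = 84/6 = 14; σ²_Editing = ((18−10)/6)² = 1.778
te_Sound mix = (4 + 4·5 + 6)/6 = 30/6 = 5; σ²_Sound mix = ((6−4)/6)² = 0.111
te_Color grade = (1 + 4·3 + 5)/6 = 18/6 = 3; σ²_Color grade = ((5−1)/6)² = 0.444
te_VFX = (1 + 4·3 + 5)/6 = 18/6 = 3; σ²_VFX = ((5−1)/6)² = 0.444

Forward pass:
ES_Casting = 0; EF_Casting = 12
ES_Location scouting = 0; EF_Location scouting = 10
ES_Set construction = 12; EF_Set construction = 12+5 = 17
ES_Costume fitting = 12; EF_Costume fitting = 12+11 = 23
ES_Principal photography = 12; EF_Principal photography = 12+13 = 25
ES_Pickup shots = max(EF_Costume fitting=23, EF_Principal photography=25) = 25; EF_Pickup shots = 25+13 = 38
ES_Editing = max(EF_Set construction=17, EF_Principal photography=25) = 25; EF_Editing = 25+14 = 39
ES_Sound mix = 23; EF_Sound mix = 23+5 = 28
ES_Color grade = 23; EF_Color grade = 23+3 = 26
ES_VFX = max(EF_Location scouting=10, EF_Pickup shots=38, EF_Editing=39, EF_Sound mix=28, EF_Color grade=26) = 39; EF_VFX = 39+3 = 42
Expected project duration μ = 42 days. Critical path: Casting → Principal photography → Editing → VFX.

Variance along critical path = 5.444 + 0.444 + 1.778 + 0.444 = 8.111; σ = √8.111 = 2.848 days.
Z = (43 − 42) / 2.848 = 0.351
P(T ≤ 43) = Φ(0.351) ≈ 0.637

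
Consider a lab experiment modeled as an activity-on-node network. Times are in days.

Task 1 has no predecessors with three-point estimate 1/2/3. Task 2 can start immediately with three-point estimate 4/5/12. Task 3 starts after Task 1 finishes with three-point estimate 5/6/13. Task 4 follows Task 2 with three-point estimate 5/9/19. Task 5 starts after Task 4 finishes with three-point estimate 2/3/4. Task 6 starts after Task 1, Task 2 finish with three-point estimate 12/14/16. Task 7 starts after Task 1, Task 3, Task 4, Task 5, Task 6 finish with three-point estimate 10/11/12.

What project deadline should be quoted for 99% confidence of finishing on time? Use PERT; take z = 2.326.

te_Task 1 = (1 + 4·2 + 3)/6 = 12/6 = 2; σ²_Task 1 = ((3−1)/6)² = 0.111
te_Task 2 = (4 + 4·5 + 12)/6 = 36/6 = 6; σ²_Task 2 = ((12−4)/6)² = 1.778
te_Task 3 = (5 + 4·6 + 13)/6 = 42/6 = 7; σ²_Task 3 = ((13−5)/6)² = 1.778
te_Task 4 = (5 + 4·9 + 19)/6 = 60/6 = 10; σ²_Task 4 = ((19−5)/6)² = 5.444
te_Task 5 = (2 + 4·3 + 4)/6 = 18/6 = 3; σ²_Task 5 = ((4−2)/6)² = 0.111
te_Task 6 = (12 + 4·14 + 16)/6 = 84/6 = 14; σ²_Task 6 = ((16−12)/6)² = 0.444
te_Task 7 = (10 + 4·11 + 12)/6 = 66/6 = 11; σ²_Task 7 = ((12−10)/6)² = 0.111

Forward pass:
ES_Task 1 = 0; EF_Task 1 = 2
ES_Task 2 = 0; EF_Task 2 = 6
ES_Task 3 = 2; EF_Task 3 = 2+7 = 9
ES_Task 4 = 6; EF_Task 4 = 6+10 = 16
ES_Task 5 = 16; EF_Task 5 = 16+3 = 19
ES_Task 6 = max(EF_Task 1=2, EF_Task 2=6) = 6; EF_Task 6 = 6+14 = 20
ES_Task 7 = max(EF_Task 1=2, EF_Task 3=9, EF_Task 4=16, EF_Task 5=19, EF_Task 6=20) = 20; EF_Task 7 = 20+11 = 31
Expected project duration μ = 31 days. Critical path: Task 2 → Task 6 → Task 7.

Variance along critical path = 1.778 + 0.444 + 0.111 = 2.333; σ = 1.528 days.
D = μ + z·σ = 31 + 2.326·1.528 = 34.6 days

34.6 days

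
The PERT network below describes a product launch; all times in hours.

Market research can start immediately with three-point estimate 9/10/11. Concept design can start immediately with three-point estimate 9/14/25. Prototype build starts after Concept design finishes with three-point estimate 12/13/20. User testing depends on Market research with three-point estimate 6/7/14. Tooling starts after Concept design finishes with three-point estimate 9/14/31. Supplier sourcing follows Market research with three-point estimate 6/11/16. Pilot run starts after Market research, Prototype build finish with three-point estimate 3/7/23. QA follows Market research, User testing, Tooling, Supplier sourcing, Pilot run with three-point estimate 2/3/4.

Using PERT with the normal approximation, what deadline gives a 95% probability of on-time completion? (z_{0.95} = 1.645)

te_Market research = (9 + 4·10 + 11)/6 = 60/6 = 10; σ²_Market research = ((11−9)/6)² = 0.111
te_Concept design = (9 + 4·14 + 25)/6 = 90/6 = 15; σ²_Concept design = ((25−9)/6)² = 7.111
te_Prototype build = (12 + 4·13 + 20)/6 = 84/6 = 14; σ²_Prototype build = ((20−12)/6)² = 1.778
te_User testing = (6 + 4·7 + 14)/6 = 48/6 = 8; σ²_User testing = ((14−6)/6)² = 1.778
te_Tooling = (9 + 4·14 + 31)/6 = 96/6 = 16; σ²_Tooling = ((31−9)/6)² = 13.444
te_Supplier sourcing = (6 + 4·11 + 16)/6 = 66/6 = 11; σ²_Supplier sourcing = ((16−6)/6)² = 2.778
te_Pilot run = (3 + 4·7 + 23)/6 = 54/6 = 9; σ²_Pilot run = ((23−3)/6)² = 11.111
te_QA = (2 + 4·3 + 4)/6 = 18/6 = 3; σ²_QA = ((4−2)/6)² = 0.111

Forward pass:
ES_Market research = 0; EF_Market research = 10
ES_Concept design = 0; EF_Concept design = 15
ES_Prototype build = 15; EF_Prototype build = 15+14 = 29
ES_User testing = 10; EF_User testing = 10+8 = 18
ES_Tooling = 15; EF_Tooling = 15+16 = 31
ES_Supplier sourcing = 10; EF_Supplier sourcing = 10+11 = 21
ES_Pilot run = max(EF_Market research=10, EF_Prototype build=29) = 29; EF_Pilot run = 29+9 = 38
ES_QA = max(EF_Market research=10, EF_User testing=18, EF_Tooling=31, EF_Supplier sourcing=21, EF_Pilot run=38) = 38; EF_QA = 38+3 = 41
Expected project duration μ = 41 hours. Critical path: Concept design → Prototype build → Pilot run → QA.

Variance along critical path = 7.111 + 1.778 + 11.111 + 0.111 = 20.111; σ = 4.485 hours.
D = μ + z·σ = 41 + 1.645·4.485 = 48.4 hours

48.4 hours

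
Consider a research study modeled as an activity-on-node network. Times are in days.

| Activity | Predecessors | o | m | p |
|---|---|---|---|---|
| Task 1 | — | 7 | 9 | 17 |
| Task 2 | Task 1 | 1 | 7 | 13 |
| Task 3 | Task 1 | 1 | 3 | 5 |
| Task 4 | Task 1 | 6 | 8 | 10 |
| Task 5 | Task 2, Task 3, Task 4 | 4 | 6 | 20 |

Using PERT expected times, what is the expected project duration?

te_Task 1 = (7 + 4·9 + 17)/6 = 60/6 = 10
te_Task 2 = (1 + 4·7 + 13)/6 = 42/6 = 7
te_Task 3 = (1 + 4·3 + 5)/6 = 18/6 = 3
te_Task 4 = (6 + 4·8 + 10)/6 = 48/6 = 8
te_Task 5 = (4 + 4·6 + 20)/6 = 48/6 = 8

Forward pass:
ES_Task 1 = 0; EF_Task 1 = 10
ES_Task 2 = 10; EF_Task 2 = 10+7 = 17
ES_Task 3 = 10; EF_Task 3 = 10+3 = 13
ES_Task 4 = 10; EF_Task 4 = 10+8 = 18
ES_Task 5 = max(EF_Task 2=17, EF_Task 3=13, EF_Task 4=18) = 18; EF_Task 5 = 18+8 = 26
Expected project duration μ = 26 days. Critical path: Task 1 → Task 4 → Task 5.

26 days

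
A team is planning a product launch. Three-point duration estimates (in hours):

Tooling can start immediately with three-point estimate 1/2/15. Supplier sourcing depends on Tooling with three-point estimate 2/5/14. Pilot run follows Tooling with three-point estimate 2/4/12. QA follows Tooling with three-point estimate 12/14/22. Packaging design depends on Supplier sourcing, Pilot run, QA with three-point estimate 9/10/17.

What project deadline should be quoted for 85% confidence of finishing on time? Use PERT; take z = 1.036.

te_Tooling = (1 + 4·2 + 15)/6 = 24/6 = 4; σ²_Tooling = ((15−1)/6)² = 5.444
te_Supplier sourcing = (2 + 4·5 + 14)/6 = 36/6 = 6; σ²_Supplier sourcing = ((14−2)/6)² = 4.000
te_Pilot run = (2 + 4·4 + 12)/6 = 30/6 = 5; σ²_Pilot run = ((12−2)/6)² = 2.778
te_QA = (12 + 4·14 + 22)/6 = 90/6 = 15; σ²_QA = ((22−12)/6)² = 2.778
te_Packaging design = (9 + 4·10 + 17)/6 = 66/6 = 11; σ²_Packaging design = ((17−9)/6)² = 1.778

Forward pass:
ES_Tooling = 0; EF_Tooling = 4
ES_Supplier sourcing = 4; EF_Supplier sourcing = 4+6 = 10
ES_Pilot run = 4; EF_Pilot run = 4+5 = 9
ES_QA = 4; EF_QA = 4+15 = 19
ES_Packaging design = max(EF_Supplier sourcing=10, EF_Pilot run=9, EF_QA=19) = 19; EF_Packaging design = 19+11 = 30
Expected project duration μ = 30 hours. Critical path: Tooling → QA → Packaging design.

Variance along critical path = 5.444 + 2.778 + 1.778 = 10.000; σ = 3.162 hours.
D = μ + z·σ = 30 + 1.036·3.162 = 33.3 hours

33.3 hours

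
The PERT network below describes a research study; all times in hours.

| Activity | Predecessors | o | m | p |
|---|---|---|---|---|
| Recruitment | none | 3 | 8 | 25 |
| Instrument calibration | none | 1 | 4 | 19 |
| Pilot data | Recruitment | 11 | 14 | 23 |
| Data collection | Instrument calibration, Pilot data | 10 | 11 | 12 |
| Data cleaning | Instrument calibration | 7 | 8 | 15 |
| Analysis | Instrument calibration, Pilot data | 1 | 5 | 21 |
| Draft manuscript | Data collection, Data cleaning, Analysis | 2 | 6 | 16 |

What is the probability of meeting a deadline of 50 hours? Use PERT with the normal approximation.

0.928

te_Recruitment = (3 + 4·8 + 25)/6 = 60/6 = 10; σ²_Recruitment = ((25−3)/6)² = 13.444
te_Instrument calibration = (1 + 4·4 + 19)/6 = 36/6 = 6; σ²_Instrument calibration = ((19−1)/6)² = 9.000
te_Pilot data = (11 + 4·14 + 23)/6 = 90/6 = 15; σ²_Pilot data = ((23−11)/6)² = 4.000
te_Data collection = (10 + 4·11 + 12)/6 = 66/6 = 11; σ²_Data collection = ((12−10)/6)² = 0.111
te_Data cleaning = (7 + 4·8 + 15)/6 = 54/6 = 9; σ²_Data cleaning = ((15−7)/6)² = 1.778
te_Analysis = (1 + 4·5 + 21)/6 = 42/6 = 7; σ²_Analysis = ((21−1)/6)² = 11.111
te_Draft manuscript = (2 + 4·6 + 16)/6 = 42/6 = 7; σ²_Draft manuscript = ((16−2)/6)² = 5.444

Forward pass:
ES_Recruitment = 0; EF_Recruitment = 10
ES_Instrument calibration = 0; EF_Instrument calibration = 6
ES_Pilot data = 10; EF_Pilot data = 10+15 = 25
ES_Data collection = max(EF_Instrument calibration=6, EF_Pilot data=25) = 25; EF_Data collection = 25+11 = 36
ES_Data cleaning = 6; EF_Data cleaning = 6+9 = 15
ES_Analysis = max(EF_Instrument calibration=6, EF_Pilot data=25) = 25; EF_Analysis = 25+7 = 32
ES_Draft manuscript = max(EF_Data collection=36, EF_Data cleaning=15, EF_Analysis=32) = 36; EF_Draft manuscript = 36+7 = 43
Expected project duration μ = 43 hours. Critical path: Recruitment → Pilot data → Data collection → Draft manuscript.

Variance along critical path = 13.444 + 4.000 + 0.111 + 5.444 = 23.000; σ = √23.000 = 4.796 hours.
Z = (50 − 43) / 4.796 = 1.460
P(T ≤ 50) = Φ(1.460) ≈ 0.928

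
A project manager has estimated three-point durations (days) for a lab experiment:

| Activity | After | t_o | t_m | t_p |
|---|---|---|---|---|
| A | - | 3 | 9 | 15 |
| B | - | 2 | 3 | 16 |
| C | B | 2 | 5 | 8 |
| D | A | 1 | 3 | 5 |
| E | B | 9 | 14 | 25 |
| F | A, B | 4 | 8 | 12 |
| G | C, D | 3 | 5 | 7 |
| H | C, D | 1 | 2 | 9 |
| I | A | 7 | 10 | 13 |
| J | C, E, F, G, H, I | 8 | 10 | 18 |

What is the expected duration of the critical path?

te_A = (3 + 4·9 + 15)/6 = 54/6 = 9
te_B = (2 + 4·3 + 16)/6 = 30/6 = 5
te_C = (2 + 4·5 + 8)/6 = 30/6 = 5
te_D = (1 + 4·3 + 5)/6 = 18/6 = 3
te_E = (9 + 4·14 + 25)/6 = 90/6 = 15
te_F = (4 + 4·8 + 12)/6 = 48/6 = 8
te_G = (3 + 4·5 + 7)/6 = 30/6 = 5
te_H = (1 + 4·2 + 9)/6 = 18/6 = 3
te_I = (7 + 4·10 + 13)/6 = 60/6 = 10
te_J = (8 + 4·10 + 18)/6 = 66/6 = 11

Forward pass:
ES_A = 0; EF_A = 9
ES_B = 0; EF_B = 5
ES_C = 5; EF_C = 5+5 = 10
ES_D = 9; EF_D = 9+3 = 12
ES_E = 5; EF_E = 5+15 = 20
ES_F = max(EF_A=9, EF_B=5) = 9; EF_F = 9+8 = 17
ES_G = max(EF_C=10, EF_D=12) = 12; EF_G = 12+5 = 17
ES_H = max(EF_C=10, EF_D=12) = 12; EF_H = 12+3 = 15
ES_I = 9; EF_I = 9+10 = 19
ES_J = max(EF_C=10, EF_E=20, EF_F=17, EF_G=17, EF_H=15, EF_I=19) = 20; EF_J = 20+11 = 31
Expected project duration μ = 31 days. Critical path: B → E → J.

31 days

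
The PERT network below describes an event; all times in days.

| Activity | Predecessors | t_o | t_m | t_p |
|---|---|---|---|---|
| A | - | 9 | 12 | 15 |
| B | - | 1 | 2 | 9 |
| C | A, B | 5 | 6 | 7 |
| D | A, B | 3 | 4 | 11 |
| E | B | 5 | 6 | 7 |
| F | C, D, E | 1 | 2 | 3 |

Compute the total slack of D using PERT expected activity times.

te_A = (9 + 4·12 + 15)/6 = 72/6 = 12
te_B = (1 + 4·2 + 9)/6 = 18/6 = 3
te_C = (5 + 4·6 + 7)/6 = 36/6 = 6
te_D = (3 + 4·4 + 11)/6 = 30/6 = 5
te_E = (5 + 4·6 + 7)/6 = 36/6 = 6
te_F = (1 + 4·2 + 3)/6 = 12/6 = 2

Forward pass:
ES_A = 0; EF_A = 12
ES_B = 0; EF_B = 3
ES_C = max(EF_A=12, EF_B=3) = 12; EF_C = 12+6 = 18
ES_D = max(EF_A=12, EF_B=3) = 12; EF_D = 12+5 = 17
ES_E = 3; EF_E = 3+6 = 9
ES_F = max(EF_C=18, EF_D=17, EF_E=9) = 18; EF_F = 18+2 = 20
Expected project duration μ = 20 days. Critical path: A → C → F.

Backward pass:
LF_F = 20; LS_F = 20−2 = 18
LF_E = LS_F = 18; LS_E = 18−6 = 12
LF_D = LS_F = 18; LS_D = 18−5 = 13
LF_C = LS_F = 18; LS_C = 18−6 = 12
LF_B = min(LS_C=12, LS_D=13, LS_E=12) = 12; LS_B = 12−3 = 9
LF_A = min(LS_C=12, LS_D=13) = 12; LS_A = 12−12 = 0
Slack_D = LS_D − ES_D = 13 − 12 = 1

1 days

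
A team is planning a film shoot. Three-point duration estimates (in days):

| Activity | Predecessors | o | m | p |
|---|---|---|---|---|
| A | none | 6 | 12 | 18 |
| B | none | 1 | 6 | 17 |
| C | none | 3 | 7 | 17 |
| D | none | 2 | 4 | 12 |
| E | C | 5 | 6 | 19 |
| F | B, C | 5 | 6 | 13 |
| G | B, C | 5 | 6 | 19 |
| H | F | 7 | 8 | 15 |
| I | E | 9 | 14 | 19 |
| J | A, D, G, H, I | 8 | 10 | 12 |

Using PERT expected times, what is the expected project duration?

te_A = (6 + 4·12 + 18)/6 = 72/6 = 12
te_B = (1 + 4·6 + 17)/6 = 42/6 = 7
te_C = (3 + 4·7 + 17)/6 = 48/6 = 8
te_D = (2 + 4·4 + 12)/6 = 30/6 = 5
te_E = (5 + 4·6 + 19)/6 = 48/6 = 8
te_F = (5 + 4·6 + 13)/6 = 42/6 = 7
te_G = (5 + 4·6 + 19)/6 = 48/6 = 8
te_H = (7 + 4·8 + 15)/6 = 54/6 = 9
te_I = (9 + 4·14 + 19)/6 = 84/6 = 14
te_J = (8 + 4·10 + 12)/6 = 60/6 = 10

Forward pass:
ES_A = 0; EF_A = 12
ES_B = 0; EF_B = 7
ES_C = 0; EF_C = 8
ES_D = 0; EF_D = 5
ES_E = 8; EF_E = 8+8 = 16
ES_F = max(EF_B=7, EF_C=8) = 8; EF_F = 8+7 = 15
ES_G = max(EF_B=7, EF_C=8) = 8; EF_G = 8+8 = 16
ES_H = 15; EF_H = 15+9 = 24
ES_I = 16; EF_I = 16+14 = 30
ES_J = max(EF_A=12, EF_D=5, EF_G=16, EF_H=24, EF_I=30) = 30; EF_J = 30+10 = 40
Expected project duration μ = 40 days. Critical path: C → E → I → J.

40 days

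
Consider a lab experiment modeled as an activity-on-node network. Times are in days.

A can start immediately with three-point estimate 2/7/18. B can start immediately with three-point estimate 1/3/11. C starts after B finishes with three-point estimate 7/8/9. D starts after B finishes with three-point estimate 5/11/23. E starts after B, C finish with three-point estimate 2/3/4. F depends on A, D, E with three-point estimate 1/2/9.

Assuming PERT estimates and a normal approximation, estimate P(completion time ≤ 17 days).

te_A = (2 + 4·7 + 18)/6 = 48/6 = 8; σ²_A = ((18−2)/6)² = 7.111
te_B = (1 + 4·3 + 11)/6 = 24/6 = 4; σ²_B = ((11−1)/6)² = 2.778
te_C = (7 + 4·8 + 9)/6 = 48/6 = 8; σ²_C = ((9−7)/6)² = 0.111
te_D = (5 + 4·11 + 23)/6 = 72/6 = 12; σ²_D = ((23−5)/6)² = 9.000
te_E = (2 + 4·3 + 4)/6 = 18/6 = 3; σ²_E = ((4−2)/6)² = 0.111
te_F = (1 + 4·2 + 9)/6 = 18/6 = 3; σ²_F = ((9−1)/6)² = 1.778

Forward pass:
ES_A = 0; EF_A = 8
ES_B = 0; EF_B = 4
ES_C = 4; EF_C = 4+8 = 12
ES_D = 4; EF_D = 4+12 = 16
ES_E = max(EF_B=4, EF_C=12) = 12; EF_E = 12+3 = 15
ES_F = max(EF_A=8, EF_D=16, EF_E=15) = 16; EF_F = 16+3 = 19
Expected project duration μ = 19 days. Critical path: B → D → F.

Variance along critical path = 2.778 + 9.000 + 1.778 = 13.556; σ = √13.556 = 3.682 days.
Z = (17 − 19) / 3.682 = -0.543
P(T ≤ 17) = Φ(-0.543) ≈ 0.293

0.293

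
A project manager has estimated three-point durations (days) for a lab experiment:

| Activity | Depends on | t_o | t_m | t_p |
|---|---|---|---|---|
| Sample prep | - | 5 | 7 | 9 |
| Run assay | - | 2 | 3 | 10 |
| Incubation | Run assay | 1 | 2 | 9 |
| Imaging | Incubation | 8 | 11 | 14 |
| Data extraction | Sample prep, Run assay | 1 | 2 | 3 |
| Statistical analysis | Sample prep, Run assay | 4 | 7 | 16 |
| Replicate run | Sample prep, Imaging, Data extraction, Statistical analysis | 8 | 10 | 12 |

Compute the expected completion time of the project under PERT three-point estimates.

te_Sample prep = (5 + 4·7 + 9)/6 = 42/6 = 7
te_Run assay = (2 + 4·3 + 10)/6 = 24/6 = 4
te_Incubation = (1 + 4·2 + 9)/6 = 18/6 = 3
te_Imaging = (8 + 4·11 + 14)/6 = 66/6 = 11
te_Data extraction = (1 + 4·2 + 3)/6 = 12/6 = 2
te_Statistical analysis = (4 + 4·7 + 16)/6 = 48/6 = 8
te_Replicate run = (8 + 4·10 + 12)/6 = 60/6 = 10

Forward pass:
ES_Sample prep = 0; EF_Sample prep = 7
ES_Run assay = 0; EF_Run assay = 4
ES_Incubation = 4; EF_Incubation = 4+3 = 7
ES_Imaging = 7; EF_Imaging = 7+11 = 18
ES_Data extraction = max(EF_Sample prep=7, EF_Run assay=4) = 7; EF_Data extraction = 7+2 = 9
ES_Statistical analysis = max(EF_Sample prep=7, EF_Run assay=4) = 7; EF_Statistical analysis = 7+8 = 15
ES_Replicate run = max(EF_Sample prep=7, EF_Imaging=18, EF_Data extraction=9, EF_Statistical analysis=15) = 18; EF_Replicate run = 18+10 = 28
Expected project duration μ = 28 days. Critical path: Run assay → Incubation → Imaging → Replicate run.

28 days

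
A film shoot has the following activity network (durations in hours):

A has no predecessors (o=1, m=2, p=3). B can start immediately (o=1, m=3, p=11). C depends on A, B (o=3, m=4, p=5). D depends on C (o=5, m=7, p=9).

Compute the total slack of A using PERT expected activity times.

te_A = (1 + 4·2 + 3)/6 = 12/6 = 2
te_B = (1 + 4·3 + 11)/6 = 24/6 = 4
te_C = (3 + 4·4 + 5)/6 = 24/6 = 4
te_D = (5 + 4·7 + 9)/6 = 42/6 = 7

Forward pass:
ES_A = 0; EF_A = 2
ES_B = 0; EF_B = 4
ES_C = max(EF_A=2, EF_B=4) = 4; EF_C = 4+4 = 8
ES_D = 8; EF_D = 8+7 = 15
Expected project duration μ = 15 hours. Critical path: B → C → D.

Backward pass:
LF_D = 15; LS_D = 15−7 = 8
LF_C = LS_D = 8; LS_C = 8−4 = 4
LF_B = LS_C = 4; LS_B = 4−4 = 0
LF_A = LS_C = 4; LS_A = 4−2 = 2
Slack_A = LS_A − ES_A = 2 − 0 = 2

2 hours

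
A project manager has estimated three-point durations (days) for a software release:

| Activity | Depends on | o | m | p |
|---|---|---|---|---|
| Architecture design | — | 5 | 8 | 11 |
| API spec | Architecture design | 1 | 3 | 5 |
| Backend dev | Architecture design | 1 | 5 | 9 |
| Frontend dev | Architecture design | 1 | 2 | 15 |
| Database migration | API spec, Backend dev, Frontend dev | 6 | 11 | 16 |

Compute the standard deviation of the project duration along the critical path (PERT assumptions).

te_Architecture design = (5 + 4·8 + 11)/6 = 48/6 = 8; σ²_Architecture design = ((11−5)/6)² = 1.000
te_API spec = (1 + 4·3 + 5)/6 = 18/6 = 3; σ²_API spec = ((5−1)/6)² = 0.444
te_Backend dev = (1 + 4·5 + 9)/6 = 30/6 = 5; σ²_Backend dev = ((9−1)/6)² = 1.778
te_Frontend dev = (1 + 4·2 + 15)/6 = 24/6 = 4; σ²_Frontend dev = ((15−1)/6)² = 5.444
te_Database migration = (6 + 4·11 + 16)/6 = 66/6 = 11; σ²_Database migration = ((16−6)/6)² = 2.778

Forward pass:
ES_Architecture design = 0; EF_Architecture design = 8
ES_API spec = 8; EF_API spec = 8+3 = 11
ES_Backend dev = 8; EF_Backend dev = 8+5 = 13
ES_Frontend dev = 8; EF_Frontend dev = 8+4 = 12
ES_Database migration = max(EF_API spec=11, EF_Backend dev=13, EF_Frontend dev=12) = 13; EF_Database migration = 13+11 = 24
Expected project duration μ = 24 days. Critical path: Architecture design → Backend dev → Database migration.

Variance along critical path = 1.000 + 1.778 + 2.778 = 5.556
σ = √5.556 = 2.357 days

2.36 days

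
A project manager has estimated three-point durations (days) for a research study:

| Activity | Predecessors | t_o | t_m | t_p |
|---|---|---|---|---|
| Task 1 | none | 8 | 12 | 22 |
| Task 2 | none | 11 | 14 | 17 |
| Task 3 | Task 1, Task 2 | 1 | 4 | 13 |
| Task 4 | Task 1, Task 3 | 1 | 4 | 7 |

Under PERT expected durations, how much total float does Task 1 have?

1 days

te_Task 1 = (8 + 4·12 + 22)/6 = 78/6 = 13
te_Task 2 = (11 + 4·14 + 17)/6 = 84/6 = 14
te_Task 3 = (1 + 4·4 + 13)/6 = 30/6 = 5
te_Task 4 = (1 + 4·4 + 7)/6 = 24/6 = 4

Forward pass:
ES_Task 1 = 0; EF_Task 1 = 13
ES_Task 2 = 0; EF_Task 2 = 14
ES_Task 3 = max(EF_Task 1=13, EF_Task 2=14) = 14; EF_Task 3 = 14+5 = 19
ES_Task 4 = max(EF_Task 1=13, EF_Task 3=19) = 19; EF_Task 4 = 19+4 = 23
Expected project duration μ = 23 days. Critical path: Task 2 → Task 3 → Task 4.

Backward pass:
LF_Task 4 = 23; LS_Task 4 = 23−4 = 19
LF_Task 3 = LS_Task 4 = 19; LS_Task 3 = 19−5 = 14
LF_Task 2 = LS_Task 3 = 14; LS_Task 2 = 14−14 = 0
LF_Task 1 = min(LS_Task 3=14, LS_Task 4=19) = 14; LS_Task 1 = 14−13 = 1
Slack_Task 1 = LS_Task 1 − ES_Task 1 = 1 − 0 = 1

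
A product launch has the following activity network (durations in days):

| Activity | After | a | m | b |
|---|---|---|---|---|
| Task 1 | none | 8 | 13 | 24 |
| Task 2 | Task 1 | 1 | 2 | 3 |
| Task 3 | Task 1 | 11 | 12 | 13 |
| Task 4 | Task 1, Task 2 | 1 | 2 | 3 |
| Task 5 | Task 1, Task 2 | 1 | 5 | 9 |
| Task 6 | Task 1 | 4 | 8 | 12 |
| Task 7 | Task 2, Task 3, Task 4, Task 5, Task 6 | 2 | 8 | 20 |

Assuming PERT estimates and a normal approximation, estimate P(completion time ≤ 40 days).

te_Task 1 = (8 + 4·13 + 24)/6 = 84/6 = 14; σ²_Task 1 = ((24−8)/6)² = 7.111
te_Task 2 = (1 + 4·2 + 3)/6 = 12/6 = 2; σ²_Task 2 = ((3−1)/6)² = 0.111
te_Task 3 = (11 + 4·12 + 13)/6 = 72/6 = 12; σ²_Task 3 = ((13−11)/6)² = 0.111
te_Task 4 = (1 + 4·2 + 3)/6 = 12/6 = 2; σ²_Task 4 = ((3−1)/6)² = 0.111
te_Task 5 = (1 + 4·5 + 9)/6 = 30/6 = 5; σ²_Task 5 = ((9−1)/6)² = 1.778
te_Task 6 = (4 + 4·8 + 12)/6 = 48/6 = 8; σ²_Task 6 = ((12−4)/6)² = 1.778
te_Task 7 = (2 + 4·8 + 20)/6 = 54/6 = 9; σ²_Task 7 = ((20−2)/6)² = 9.000

Forward pass:
ES_Task 1 = 0; EF_Task 1 = 14
ES_Task 2 = 14; EF_Task 2 = 14+2 = 16
ES_Task 3 = 14; EF_Task 3 = 14+12 = 26
ES_Task 4 = max(EF_Task 1=14, EF_Task 2=16) = 16; EF_Task 4 = 16+2 = 18
ES_Task 5 = max(EF_Task 1=14, EF_Task 2=16) = 16; EF_Task 5 = 16+5 = 21
ES_Task 6 = 14; EF_Task 6 = 14+8 = 22
ES_Task 7 = max(EF_Task 2=16, EF_Task 3=26, EF_Task 4=18, EF_Task 5=21, EF_Task 6=22) = 26; EF_Task 7 = 26+9 = 35
Expected project duration μ = 35 days. Critical path: Task 1 → Task 3 → Task 7.

Variance along critical path = 7.111 + 0.111 + 9.000 = 16.222; σ = √16.222 = 4.028 days.
Z = (40 − 35) / 4.028 = 1.241
P(T ≤ 40) = Φ(1.241) ≈ 0.893

0.893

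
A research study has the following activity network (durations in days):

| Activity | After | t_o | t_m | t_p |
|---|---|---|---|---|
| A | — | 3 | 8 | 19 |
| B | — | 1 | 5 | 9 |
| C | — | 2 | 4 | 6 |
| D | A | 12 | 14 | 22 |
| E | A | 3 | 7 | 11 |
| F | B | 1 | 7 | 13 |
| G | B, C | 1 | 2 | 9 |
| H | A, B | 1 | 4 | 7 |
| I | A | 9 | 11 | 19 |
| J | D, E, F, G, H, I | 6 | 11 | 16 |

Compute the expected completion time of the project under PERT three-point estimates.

te_A = (3 + 4·8 + 19)/6 = 54/6 = 9
te_B = (1 + 4·5 + 9)/6 = 30/6 = 5
te_C = (2 + 4·4 + 6)/6 = 24/6 = 4
te_D = (12 + 4·14 + 22)/6 = 90/6 = 15
te_E = (3 + 4·7 + 11)/6 = 42/6 = 7
te_F = (1 + 4·7 + 13)/6 = 42/6 = 7
te_G = (1 + 4·2 + 9)/6 = 18/6 = 3
te_H = (1 + 4·4 + 7)/6 = 24/6 = 4
te_I = (9 + 4·11 + 19)/6 = 72/6 = 12
te_J = (6 + 4·11 + 16)/6 = 66/6 = 11

Forward pass:
ES_A = 0; EF_A = 9
ES_B = 0; EF_B = 5
ES_C = 0; EF_C = 4
ES_D = 9; EF_D = 9+15 = 24
ES_E = 9; EF_E = 9+7 = 16
ES_F = 5; EF_F = 5+7 = 12
ES_G = max(EF_B=5, EF_C=4) = 5; EF_G = 5+3 = 8
ES_H = max(EF_A=9, EF_B=5) = 9; EF_H = 9+4 = 13
ES_I = 9; EF_I = 9+12 = 21
ES_J = max(EF_D=24, EF_E=16, EF_F=12, EF_G=8, EF_H=13, EF_I=21) = 24; EF_J = 24+11 = 35
Expected project duration μ = 35 days. Critical path: A → D → J.

35 days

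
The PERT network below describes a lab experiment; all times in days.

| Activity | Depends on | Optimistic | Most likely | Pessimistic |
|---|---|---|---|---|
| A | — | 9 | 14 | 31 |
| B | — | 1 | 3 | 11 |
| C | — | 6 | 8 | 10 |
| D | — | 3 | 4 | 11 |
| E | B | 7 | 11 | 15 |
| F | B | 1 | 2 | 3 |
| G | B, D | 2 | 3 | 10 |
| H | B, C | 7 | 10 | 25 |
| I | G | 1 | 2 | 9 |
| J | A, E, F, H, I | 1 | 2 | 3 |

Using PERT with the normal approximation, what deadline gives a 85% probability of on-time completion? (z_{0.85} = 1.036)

25.2 days

te_A = (9 + 4·14 + 31)/6 = 96/6 = 16; σ²_A = ((31−9)/6)² = 13.444
te_B = (1 + 4·3 + 11)/6 = 24/6 = 4; σ²_B = ((11−1)/6)² = 2.778
te_C = (6 + 4·8 + 10)/6 = 48/6 = 8; σ²_C = ((10−6)/6)² = 0.444
te_D = (3 + 4·4 + 11)/6 = 30/6 = 5; σ²_D = ((11−3)/6)² = 1.778
te_E = (7 + 4·11 + 15)/6 = 66/6 = 11; σ²_E = ((15−7)/6)² = 1.778
te_F = (1 + 4·2 + 3)/6 = 12/6 = 2; σ²_F = ((3−1)/6)² = 0.111
te_G = (2 + 4·3 + 10)/6 = 24/6 = 4; σ²_G = ((10−2)/6)² = 1.778
te_H = (7 + 4·10 + 25)/6 = 72/6 = 12; σ²_H = ((25−7)/6)² = 9.000
te_I = (1 + 4·2 + 9)/6 = 18/6 = 3; σ²_I = ((9−1)/6)² = 1.778
te_J = (1 + 4·2 + 3)/6 = 12/6 = 2; σ²_J = ((3−1)/6)² = 0.111

Forward pass:
ES_A = 0; EF_A = 16
ES_B = 0; EF_B = 4
ES_C = 0; EF_C = 8
ES_D = 0; EF_D = 5
ES_E = 4; EF_E = 4+11 = 15
ES_F = 4; EF_F = 4+2 = 6
ES_G = max(EF_B=4, EF_D=5) = 5; EF_G = 5+4 = 9
ES_H = max(EF_B=4, EF_C=8) = 8; EF_H = 8+12 = 20
ES_I = 9; EF_I = 9+3 = 12
ES_J = max(EF_A=16, EF_E=15, EF_F=6, EF_H=20, EF_I=12) = 20; EF_J = 20+2 = 22
Expected project duration μ = 22 days. Critical path: C → H → J.

Variance along critical path = 0.444 + 9.000 + 0.111 = 9.556; σ = 3.091 days.
D = μ + z·σ = 22 + 1.036·3.091 = 25.2 days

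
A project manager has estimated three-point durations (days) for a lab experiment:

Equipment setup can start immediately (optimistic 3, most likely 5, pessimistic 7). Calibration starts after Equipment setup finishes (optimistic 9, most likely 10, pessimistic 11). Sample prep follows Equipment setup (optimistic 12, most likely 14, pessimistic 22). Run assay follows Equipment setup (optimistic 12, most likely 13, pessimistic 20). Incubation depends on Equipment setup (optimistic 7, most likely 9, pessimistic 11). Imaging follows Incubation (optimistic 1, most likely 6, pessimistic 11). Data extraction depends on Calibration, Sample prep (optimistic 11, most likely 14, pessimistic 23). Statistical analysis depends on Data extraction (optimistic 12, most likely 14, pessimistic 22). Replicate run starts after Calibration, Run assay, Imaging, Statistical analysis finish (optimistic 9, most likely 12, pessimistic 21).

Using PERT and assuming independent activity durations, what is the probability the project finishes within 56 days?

0.031

te_Equipment setup = (3 + 4·5 + 7)/6 = 30/6 = 5; σ²_Equipment setup = ((7−3)/6)² = 0.444
te_Calibration = (9 + 4·10 + 11)/6 = 60/6 = 10; σ²_Calibration = ((11−9)/6)² = 0.111
te_Sample prep = (12 + 4·14 + 22)/6 = 90/6 = 15; σ²_Sample prep = ((22−12)/6)² = 2.778
te_Run assay = (12 + 4·13 + 20)/6 = 84/6 = 14; σ²_Run assay = ((20−12)/6)² = 1.778
te_Incubation = (7 + 4·9 + 11)/6 = 54/6 = 9; σ²_Incubation = ((11−7)/6)² = 0.444
te_Imaging = (1 + 4·6 + 11)/6 = 36/6 = 6; σ²_Imaging = ((11−1)/6)² = 2.778
te_Data extraction = (11 + 4·14 + 23)/6 = 90/6 = 15; σ²_Data extraction = ((23−11)/6)² = 4.000
te_Statistical analysis = (12 + 4·14 + 22)/6 = 90/6 = 15; σ²_Statistical analysis = ((22−12)/6)² = 2.778
te_Replicate run = (9 + 4·12 + 21)/6 = 78/6 = 13; σ²_Replicate run = ((21−9)/6)² = 4.000

Forward pass:
ES_Equipment setup = 0; EF_Equipment setup = 5
ES_Calibration = 5; EF_Calibration = 5+10 = 15
ES_Sample prep = 5; EF_Sample prep = 5+15 = 20
ES_Run assay = 5; EF_Run assay = 5+14 = 19
ES_Incubation = 5; EF_Incubation = 5+9 = 14
ES_Imaging = 14; EF_Imaging = 14+6 = 20
ES_Data extraction = max(EF_Calibration=15, EF_Sample prep=20) = 20; EF_Data extraction = 20+15 = 35
ES_Statistical analysis = 35; EF_Statistical analysis = 35+15 = 50
ES_Replicate run = max(EF_Calibration=15, EF_Run assay=19, EF_Imaging=20, EF_Statistical analysis=50) = 50; EF_Replicate run = 50+13 = 63
Expected project duration μ = 63 days. Critical path: Equipment setup → Sample prep → Data extraction → Statistical analysis → Replicate run.

Variance along critical path = 0.444 + 2.778 + 4.000 + 2.778 + 4.000 = 14.000; σ = √14.000 = 3.742 days.
Z = (56 − 63) / 3.742 = -1.871
P(T ≤ 56) = Φ(-1.871) ≈ 0.031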